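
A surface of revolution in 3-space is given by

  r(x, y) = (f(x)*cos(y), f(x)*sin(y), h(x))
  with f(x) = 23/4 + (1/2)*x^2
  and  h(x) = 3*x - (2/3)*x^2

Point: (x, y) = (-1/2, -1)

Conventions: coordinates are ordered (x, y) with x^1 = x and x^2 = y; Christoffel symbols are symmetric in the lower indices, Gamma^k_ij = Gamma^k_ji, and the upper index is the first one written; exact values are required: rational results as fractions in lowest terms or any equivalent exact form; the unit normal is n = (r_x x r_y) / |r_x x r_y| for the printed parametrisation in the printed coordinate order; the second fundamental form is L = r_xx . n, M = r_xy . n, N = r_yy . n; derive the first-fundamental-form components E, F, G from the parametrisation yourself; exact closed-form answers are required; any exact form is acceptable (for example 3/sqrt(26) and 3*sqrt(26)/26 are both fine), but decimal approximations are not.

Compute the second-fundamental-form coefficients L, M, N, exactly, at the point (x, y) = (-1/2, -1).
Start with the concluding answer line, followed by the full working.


Answer: L = -18*sqrt(493)/493, M = 0, N = 517*sqrt(493)/1972

f = 47/8, f' = -1/2, f'' = 1, h' = 11/3, h'' = -4/3
E = 493/36, F = 0, G = 2209/64; answer radicand W^2 = 493/36
unnormalised second-form numerators: l = -3, m = 0, n = 517/24; L = l/sqrt(493/36), and similarly M = m/sqrt(W^2), N = n/sqrt(W^2)


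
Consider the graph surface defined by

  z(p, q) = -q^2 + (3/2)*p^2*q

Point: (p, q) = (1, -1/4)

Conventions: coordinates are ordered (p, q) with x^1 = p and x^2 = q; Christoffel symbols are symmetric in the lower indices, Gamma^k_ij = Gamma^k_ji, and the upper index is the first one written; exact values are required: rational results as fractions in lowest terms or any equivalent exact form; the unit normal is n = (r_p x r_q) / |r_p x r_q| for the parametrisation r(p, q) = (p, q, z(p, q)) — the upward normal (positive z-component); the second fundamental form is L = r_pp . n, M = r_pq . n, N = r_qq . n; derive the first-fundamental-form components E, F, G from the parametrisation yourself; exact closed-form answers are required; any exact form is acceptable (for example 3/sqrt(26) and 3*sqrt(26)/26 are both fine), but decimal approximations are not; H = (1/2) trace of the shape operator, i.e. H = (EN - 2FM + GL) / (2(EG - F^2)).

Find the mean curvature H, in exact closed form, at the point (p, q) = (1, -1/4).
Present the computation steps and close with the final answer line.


z_p = -3/4, z_q = 2, z_pp = -3/4, z_pq = 3, z_qq = -2
E = 25/16, F = -3/2, G = 5; answer radicand W^2 = 89/16
unnormalised second-form numerators: l = -3/4, m = 3, n = -2; L = l/sqrt(89/16), and similarly M = m/sqrt(W^2), N = n/sqrt(W^2)
H = (E*n - 2*F*m + G*l) / (2*(EG - F^2)*sqrt(W^2)); E*n - 2*F*m + G*l = 17/8, EG - F^2 = 89/16, so H = (17/89)/sqrt(89/16)

Answer: H = 68*sqrt(89)/7921


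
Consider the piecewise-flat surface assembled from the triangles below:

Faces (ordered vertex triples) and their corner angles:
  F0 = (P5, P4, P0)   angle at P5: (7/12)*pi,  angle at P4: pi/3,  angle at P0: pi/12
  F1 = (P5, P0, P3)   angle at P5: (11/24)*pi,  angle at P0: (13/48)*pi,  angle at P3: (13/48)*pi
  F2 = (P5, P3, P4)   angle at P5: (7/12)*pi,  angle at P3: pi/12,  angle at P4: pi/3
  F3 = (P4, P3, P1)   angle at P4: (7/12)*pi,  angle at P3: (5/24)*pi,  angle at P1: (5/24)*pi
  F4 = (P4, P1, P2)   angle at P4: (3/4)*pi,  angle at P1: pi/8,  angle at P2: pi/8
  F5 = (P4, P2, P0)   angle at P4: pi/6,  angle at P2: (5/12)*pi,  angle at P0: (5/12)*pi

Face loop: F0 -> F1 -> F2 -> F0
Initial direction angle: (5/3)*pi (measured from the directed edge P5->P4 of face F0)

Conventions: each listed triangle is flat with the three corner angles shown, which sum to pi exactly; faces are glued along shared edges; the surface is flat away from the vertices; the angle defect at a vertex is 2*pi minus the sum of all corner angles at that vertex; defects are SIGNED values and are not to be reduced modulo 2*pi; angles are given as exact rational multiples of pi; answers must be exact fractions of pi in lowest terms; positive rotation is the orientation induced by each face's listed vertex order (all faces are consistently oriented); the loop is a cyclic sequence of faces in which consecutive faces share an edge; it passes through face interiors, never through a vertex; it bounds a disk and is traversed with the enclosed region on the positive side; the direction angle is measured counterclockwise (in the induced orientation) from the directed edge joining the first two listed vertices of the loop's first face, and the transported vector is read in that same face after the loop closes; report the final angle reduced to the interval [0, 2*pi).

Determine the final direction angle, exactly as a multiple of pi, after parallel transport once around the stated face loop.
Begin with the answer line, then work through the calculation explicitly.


Answer: final direction angle = pi/24

enclosed vertex P5: corner angles sum to (13/8)*pi, defect = 2*pi - (13/8)*pi = (3/8)*pi
the final direction is the initial angle plus the enclosed defects, taken mod 2*pi in the induced orientation
final angle = (5/3)*pi + (3/8)*pi = pi/24 (mod 2*pi)


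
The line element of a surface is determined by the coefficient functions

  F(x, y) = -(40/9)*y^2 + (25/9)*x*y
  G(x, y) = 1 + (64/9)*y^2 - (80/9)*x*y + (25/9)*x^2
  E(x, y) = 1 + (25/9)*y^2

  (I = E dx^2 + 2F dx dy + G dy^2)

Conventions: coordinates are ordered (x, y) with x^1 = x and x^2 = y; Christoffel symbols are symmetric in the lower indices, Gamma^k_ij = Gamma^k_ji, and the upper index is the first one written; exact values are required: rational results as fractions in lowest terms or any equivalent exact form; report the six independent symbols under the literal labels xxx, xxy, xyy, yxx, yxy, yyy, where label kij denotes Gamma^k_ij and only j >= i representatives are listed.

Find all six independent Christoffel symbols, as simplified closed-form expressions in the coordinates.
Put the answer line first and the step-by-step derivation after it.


Answer: Gamma_xxx = 0, Gamma_xxy = 25*y/(25*x^2 - 80*x*y + 89*y^2 + 9), Gamma_xyy = -40*y/(25*x^2 - 80*x*y + 89*y^2 + 9), Gamma_yxx = 0, Gamma_yxy = (25*x - 40*y)/(25*x^2 - 80*x*y + 89*y^2 + 9), Gamma_yyy = (-40*x + 64*y)/(25*x^2 - 80*x*y + 89*y^2 + 9)

E = 1 + (25/9)*y^2; F = -(40/9)*y^2 + (25/9)*x*y; G = 1 + (64/9)*y^2 - (80/9)*x*y + (25/9)*x^2
Gamma^k_ij = (1/2) g^{kl} (d_i g_jl + d_j g_il - d_l g_ij), with g^inv = (1/(EG-F^2)) [[G, -F], [-F, E]]
first partials: E_x = 0, E_y = (50/9)*y, F_x = (25/9)*y, F_y = -(80/9)*y + (25/9)*x, G_x = -(80/9)*y + (50/9)*x, G_y = (128/9)*y - (80/9)*x
D = EG - F^2 = 1 + (89/9)*y^2 - (80/9)*x*y + (25/9)*x^2
expanded: Gamma^x_xx = (G E_x - 2F F_x + F E_y)/(2D), Gamma^x_xy = (G E_y - F G_x)/(2D), Gamma^x_yy = (2G F_y - G G_x - F G_y)/(2D), Gamma^y_xx = (2E F_x - E E_y - F E_x)/(2D), Gamma^y_xy = (E G_x - F E_y)/(2D), Gamma^y_yy = (E G_y - 2F F_y + F G_x)/(2D); substitute and cancel common factors


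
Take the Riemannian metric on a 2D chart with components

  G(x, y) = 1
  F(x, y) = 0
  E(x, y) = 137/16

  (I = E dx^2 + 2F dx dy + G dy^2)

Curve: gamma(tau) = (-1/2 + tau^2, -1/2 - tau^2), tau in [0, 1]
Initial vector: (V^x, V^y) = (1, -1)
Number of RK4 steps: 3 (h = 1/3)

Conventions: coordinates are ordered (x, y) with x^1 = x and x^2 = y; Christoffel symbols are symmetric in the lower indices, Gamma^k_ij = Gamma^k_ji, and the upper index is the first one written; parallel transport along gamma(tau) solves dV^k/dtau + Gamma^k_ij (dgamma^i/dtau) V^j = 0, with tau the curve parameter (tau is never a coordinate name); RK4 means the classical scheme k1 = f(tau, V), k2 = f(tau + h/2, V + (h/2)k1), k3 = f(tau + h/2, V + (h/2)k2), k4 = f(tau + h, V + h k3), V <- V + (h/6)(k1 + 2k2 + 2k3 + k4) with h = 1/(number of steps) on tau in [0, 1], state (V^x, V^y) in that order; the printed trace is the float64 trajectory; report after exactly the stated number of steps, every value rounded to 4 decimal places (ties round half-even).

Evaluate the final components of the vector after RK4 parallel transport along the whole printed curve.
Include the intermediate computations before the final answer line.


gamma'(tau) = (2*tau, -2*tau); f(tau, V)^k = -Gamma^k_ij(gamma(tau)) gamma'^i(tau) V^j; h = 1/3; intermediate values shown to 6 dp
curve data and Christoffel symbols at the stage parameters:
  tau = 0.000000: gamma = (-0.500000, -0.500000), gamma' = (0.000000, 0.000000); Gamma_xxx = 0.000000, Gamma_xxy = 0.000000, Gamma_xyy = 0.000000, Gamma_yxx = 0.000000, Gamma_yxy = 0.000000, Gamma_yyy = 0.000000
  tau = 0.166667: gamma = (-0.472222, -0.527778), gamma' = (0.333333, -0.333333); Gamma_xxx = 0.000000, Gamma_xxy = 0.000000, Gamma_xyy = 0.000000, Gamma_yxx = 0.000000, Gamma_yxy = 0.000000, Gamma_yyy = 0.000000
  tau = 0.333333: gamma = (-0.388889, -0.611111), gamma' = (0.666667, -0.666667); Gamma_xxx = 0.000000, Gamma_xxy = 0.000000, Gamma_xyy = 0.000000, Gamma_yxx = 0.000000, Gamma_yxy = 0.000000, Gamma_yyy = 0.000000
  tau = 0.500000: gamma = (-0.250000, -0.750000), gamma' = (1.000000, -1.000000); Gamma_xxx = 0.000000, Gamma_xxy = 0.000000, Gamma_xyy = 0.000000, Gamma_yxx = 0.000000, Gamma_yxy = 0.000000, Gamma_yyy = 0.000000
  tau = 0.666667: gamma = (-0.055556, -0.944444), gamma' = (1.333333, -1.333333); Gamma_xxx = 0.000000, Gamma_xxy = 0.000000, Gamma_xyy = 0.000000, Gamma_yxx = 0.000000, Gamma_yxy = 0.000000, Gamma_yyy = 0.000000
  tau = 0.833333: gamma = (0.194444, -1.194444), gamma' = (1.666667, -1.666667); Gamma_xxx = 0.000000, Gamma_xxy = 0.000000, Gamma_xyy = 0.000000, Gamma_yxx = 0.000000, Gamma_yxy = 0.000000, Gamma_yyy = 0.000000
  tau = 1.000000: gamma = (0.500000, -1.500000), gamma' = (2.000000, -2.000000); Gamma_xxx = 0.000000, Gamma_xxy = 0.000000, Gamma_xyy = 0.000000, Gamma_yxx = 0.000000, Gamma_yxy = 0.000000, Gamma_yyy = 0.000000
step 0: V^x = 1.0000, V^y = -1.0000
step 1: k1 = (0.000000, 0.000000), k2 = (0.000000, 0.000000), k3 = (0.000000, 0.000000), k4 = (0.000000, 0.000000); V <- V + (h/6)(k1 + 2k2 + 2k3 + k4): V^x = 1.0000, V^y = -1.0000
step 2: k1 = (0.000000, 0.000000), k2 = (0.000000, 0.000000), k3 = (0.000000, 0.000000), k4 = (0.000000, 0.000000); V <- V + (h/6)(k1 + 2k2 + 2k3 + k4): V^x = 1.0000, V^y = -1.0000
step 3: k1 = (0.000000, 0.000000), k2 = (0.000000, 0.000000), k3 = (0.000000, 0.000000), k4 = (0.000000, 0.000000); V <- V + (h/6)(k1 + 2k2 + 2k3 + k4): V^x = 1.0000, V^y = -1.0000

Answer: V^x = 1.0000, V^y = -1.0000


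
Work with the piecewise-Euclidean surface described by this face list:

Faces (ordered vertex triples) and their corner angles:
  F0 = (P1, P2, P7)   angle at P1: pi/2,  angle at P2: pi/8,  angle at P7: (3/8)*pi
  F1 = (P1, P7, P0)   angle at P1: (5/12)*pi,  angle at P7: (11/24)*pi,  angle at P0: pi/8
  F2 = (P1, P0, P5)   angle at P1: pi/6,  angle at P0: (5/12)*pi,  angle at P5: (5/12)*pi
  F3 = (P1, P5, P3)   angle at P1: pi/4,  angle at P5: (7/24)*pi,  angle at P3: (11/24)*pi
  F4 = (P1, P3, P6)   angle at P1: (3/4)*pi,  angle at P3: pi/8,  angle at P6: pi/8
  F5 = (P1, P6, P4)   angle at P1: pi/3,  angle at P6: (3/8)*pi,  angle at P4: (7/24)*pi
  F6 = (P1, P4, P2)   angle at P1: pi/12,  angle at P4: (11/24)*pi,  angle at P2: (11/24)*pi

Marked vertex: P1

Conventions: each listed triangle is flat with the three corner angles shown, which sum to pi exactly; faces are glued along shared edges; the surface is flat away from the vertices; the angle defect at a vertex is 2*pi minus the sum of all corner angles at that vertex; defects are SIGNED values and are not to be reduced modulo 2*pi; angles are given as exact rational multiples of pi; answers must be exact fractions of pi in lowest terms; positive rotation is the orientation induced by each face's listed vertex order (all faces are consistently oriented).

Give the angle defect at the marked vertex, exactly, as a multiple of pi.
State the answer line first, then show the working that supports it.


Answer: defect(P1) = -pi/2

Sum of corner angles at P1: (5/2)*pi
defect = 2*pi - (5/2)*pi


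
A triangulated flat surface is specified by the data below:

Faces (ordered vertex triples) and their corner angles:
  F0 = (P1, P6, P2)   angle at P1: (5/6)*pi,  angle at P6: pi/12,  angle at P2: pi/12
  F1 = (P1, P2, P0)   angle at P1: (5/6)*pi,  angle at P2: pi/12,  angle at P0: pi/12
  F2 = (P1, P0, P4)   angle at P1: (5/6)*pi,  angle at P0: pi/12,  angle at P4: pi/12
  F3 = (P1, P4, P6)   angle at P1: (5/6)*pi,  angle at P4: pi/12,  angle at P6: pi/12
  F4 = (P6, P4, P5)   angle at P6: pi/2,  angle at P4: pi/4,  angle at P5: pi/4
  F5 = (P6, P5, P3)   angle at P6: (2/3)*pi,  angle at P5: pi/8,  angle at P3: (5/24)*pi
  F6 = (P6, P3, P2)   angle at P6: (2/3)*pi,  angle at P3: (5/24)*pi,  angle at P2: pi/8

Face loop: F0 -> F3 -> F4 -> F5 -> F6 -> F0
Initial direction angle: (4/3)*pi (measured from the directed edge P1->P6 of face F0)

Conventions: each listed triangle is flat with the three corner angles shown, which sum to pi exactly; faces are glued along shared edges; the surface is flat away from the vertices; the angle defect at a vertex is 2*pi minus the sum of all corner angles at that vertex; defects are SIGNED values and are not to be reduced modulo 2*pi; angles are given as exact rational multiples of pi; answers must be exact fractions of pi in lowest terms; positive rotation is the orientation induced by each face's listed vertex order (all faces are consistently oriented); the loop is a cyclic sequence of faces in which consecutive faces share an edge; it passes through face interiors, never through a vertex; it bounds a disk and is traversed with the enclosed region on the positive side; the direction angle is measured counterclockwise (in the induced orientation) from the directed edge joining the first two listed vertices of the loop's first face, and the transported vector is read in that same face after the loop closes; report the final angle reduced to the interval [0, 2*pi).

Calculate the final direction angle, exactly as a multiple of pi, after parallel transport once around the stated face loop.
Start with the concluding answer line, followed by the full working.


Answer: final direction angle = (4/3)*pi

enclosed vertex P6: corner angles sum to 2*pi, defect = 2*pi - 2*pi = 0
holonomy = initial angle + sum of enclosed defects (mod 2*pi), positive in the induced orientation
final angle = (4/3)*pi + 0 = (4/3)*pi (mod 2*pi)


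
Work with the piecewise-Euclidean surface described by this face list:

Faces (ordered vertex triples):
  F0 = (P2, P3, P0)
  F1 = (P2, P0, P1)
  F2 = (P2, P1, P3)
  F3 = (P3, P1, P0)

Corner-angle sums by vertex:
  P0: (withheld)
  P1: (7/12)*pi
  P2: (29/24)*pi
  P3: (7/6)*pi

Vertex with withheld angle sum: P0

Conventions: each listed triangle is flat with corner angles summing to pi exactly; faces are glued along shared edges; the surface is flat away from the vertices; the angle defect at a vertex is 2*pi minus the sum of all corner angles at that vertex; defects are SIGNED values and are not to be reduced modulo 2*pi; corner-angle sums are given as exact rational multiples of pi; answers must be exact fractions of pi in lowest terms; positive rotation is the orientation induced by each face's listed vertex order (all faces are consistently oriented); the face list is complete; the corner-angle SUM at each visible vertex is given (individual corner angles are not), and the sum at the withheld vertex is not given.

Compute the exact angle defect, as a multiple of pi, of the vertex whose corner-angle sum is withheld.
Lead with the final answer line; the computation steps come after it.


Answer: defect(P0) = (23/24)*pi

V = 4, E = 6, F = 4; chi = V - E + F = 2
Gauss-Bonnet: total defect = 2*pi*chi = 4*pi; visible defects sum to (73/24)*pi


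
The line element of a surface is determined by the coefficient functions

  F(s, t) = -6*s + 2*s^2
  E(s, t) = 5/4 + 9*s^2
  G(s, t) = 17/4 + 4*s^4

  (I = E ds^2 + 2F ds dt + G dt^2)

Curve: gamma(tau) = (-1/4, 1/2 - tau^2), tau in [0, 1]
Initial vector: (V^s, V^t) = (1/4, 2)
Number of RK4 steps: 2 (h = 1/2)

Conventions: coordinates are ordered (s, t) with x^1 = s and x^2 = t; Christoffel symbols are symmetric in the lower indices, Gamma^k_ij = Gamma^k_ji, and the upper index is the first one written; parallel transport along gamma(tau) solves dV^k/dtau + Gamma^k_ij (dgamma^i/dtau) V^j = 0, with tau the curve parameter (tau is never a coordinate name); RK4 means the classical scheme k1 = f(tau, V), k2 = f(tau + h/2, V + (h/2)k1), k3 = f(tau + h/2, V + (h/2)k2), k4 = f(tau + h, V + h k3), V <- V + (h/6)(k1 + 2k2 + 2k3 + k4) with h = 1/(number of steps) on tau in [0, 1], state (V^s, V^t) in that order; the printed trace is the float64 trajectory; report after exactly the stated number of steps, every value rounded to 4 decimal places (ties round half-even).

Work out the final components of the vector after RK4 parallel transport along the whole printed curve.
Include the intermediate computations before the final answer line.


gamma'(tau) = (0, -2*tau); f(tau, V)^k = -Gamma^k_ij(gamma(tau)) gamma'^i(tau) V^j; h = 1/2; intermediate values shown to 6 dp
curve data and Christoffel symbols at the stage parameters:
  tau = 0.000000: gamma = (-0.250000, 0.500000), gamma' = (0.000000, 0.000000); Gamma_sss = 0.349127, Gamma_sst = 0.039900, Gamma_stt = 0.104738, Gamma_tss = -1.774026, Gamma_tst = -0.044504, Gamma_ttt = -0.039900
  tau = 0.250000: gamma = (-0.250000, 0.437500), gamma' = (0.000000, -0.500000); Gamma_sss = 0.349127, Gamma_sst = 0.039900, Gamma_stt = 0.104738, Gamma_tss = -1.774026, Gamma_tst = -0.044504, Gamma_ttt = -0.039900
  tau = 0.500000: gamma = (-0.250000, 0.250000), gamma' = (0.000000, -1.000000); Gamma_sss = 0.349127, Gamma_sst = 0.039900, Gamma_stt = 0.104738, Gamma_tss = -1.774026, Gamma_tst = -0.044504, Gamma_ttt = -0.039900
  tau = 0.750000: gamma = (-0.250000, -0.062500), gamma' = (0.000000, -1.500000); Gamma_sss = 0.349127, Gamma_sst = 0.039900, Gamma_stt = 0.104738, Gamma_tss = -1.774026, Gamma_tst = -0.044504, Gamma_ttt = -0.039900
  tau = 1.000000: gamma = (-0.250000, -0.500000), gamma' = (0.000000, -2.000000); Gamma_sss = 0.349127, Gamma_sst = 0.039900, Gamma_stt = 0.104738, Gamma_tss = -1.774026, Gamma_tst = -0.044504, Gamma_ttt = -0.039900
step 0: V^s = 0.2500, V^t = 2.0000
step 1: k1 = (0.000000, 0.000000), k2 = (0.109726, -0.045463), k3 = (0.109678, -0.045847), k4 = (0.219238, -0.092452); V <- V + (h/6)(k1 + 2k2 + 2k3 + k4): V^s = 0.3048, V^t = 1.9771
step 2: k1 = (0.219239, -0.092452), k2 = (0.328507, -0.140954), k3 = (0.328237, -0.142052), k4 = (0.436695, -0.193845); V <- V + (h/6)(k1 + 2k2 + 2k3 + k4): V^s = 0.4690, V^t = 1.9061

Answer: V^s = 0.4690, V^t = 1.9061


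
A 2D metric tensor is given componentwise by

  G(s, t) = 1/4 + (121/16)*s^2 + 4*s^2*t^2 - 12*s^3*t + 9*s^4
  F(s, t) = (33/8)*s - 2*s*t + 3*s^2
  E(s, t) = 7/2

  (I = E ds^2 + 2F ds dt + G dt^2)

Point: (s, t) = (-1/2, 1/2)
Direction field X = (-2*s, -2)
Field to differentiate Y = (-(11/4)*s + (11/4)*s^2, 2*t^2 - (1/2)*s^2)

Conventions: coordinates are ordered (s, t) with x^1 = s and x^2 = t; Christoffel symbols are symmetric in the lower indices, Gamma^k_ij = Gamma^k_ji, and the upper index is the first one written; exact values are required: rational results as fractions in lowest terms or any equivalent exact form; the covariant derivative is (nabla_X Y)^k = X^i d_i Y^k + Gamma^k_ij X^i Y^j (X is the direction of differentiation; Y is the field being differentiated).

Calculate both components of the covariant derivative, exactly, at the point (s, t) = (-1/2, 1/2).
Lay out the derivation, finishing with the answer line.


E = 7/2, F = -13/16, G = 237/64 at the point
E_s = 0, E_t = 0, F_s = 1/8, F_t = 1, G_s = -281/16, G_t = 5/2
EG - F^2 = 3149/256;  g^inv = (256/3149) * [[237/64, 13/16], [13/16, 7/2]]
first-kind symbols [ij,l] = (1/2)(d_i g_jl + d_j g_il - d_l g_ij): [ss,s] = E_s/2 = 0, [ss,t] = F_s - E_t/2 = 1/8, [st,s] = E_t/2 = 0, [st,t] = G_s/2 = -281/32, [tt,s] = F_t - G_s/2 = 313/32, [tt,t] = G_t/2 = 5/4
Gamma^s_ij = (G*[ij,s] - F*[ij,t])/(EG - F^2), Gamma^t_ij = (E*[ij,t] - F*[ij,s])/(EG - F^2)
Gamma_sss = 26/3149, Gamma_sst = -3653/6298, Gamma_stt = 76261/25192, Gamma_tss = 112/3149, Gamma_tst = -7868/3149, Gamma_ttt = 6309/6298
X = (1, -2), Y = (33/16, 3/8) at the point

Answer: (nabla_X Y)^s = -562111/100768, (nabla_X Y)^t = 130789/25192


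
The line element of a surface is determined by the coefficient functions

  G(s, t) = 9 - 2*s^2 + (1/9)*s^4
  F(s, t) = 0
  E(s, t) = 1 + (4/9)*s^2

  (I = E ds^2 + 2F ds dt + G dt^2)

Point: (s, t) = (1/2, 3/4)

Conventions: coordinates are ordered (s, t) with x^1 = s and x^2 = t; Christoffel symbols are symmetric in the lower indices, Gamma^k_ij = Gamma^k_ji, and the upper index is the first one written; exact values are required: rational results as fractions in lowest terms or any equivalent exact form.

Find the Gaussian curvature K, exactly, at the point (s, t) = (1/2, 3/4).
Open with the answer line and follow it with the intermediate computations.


Answer: K = 162/875

E = 10/9, F = 0, G = 1225/144, EG - F^2 = 6125/648 at the point
E_s = 4/9, E_t = 0, F_s = 0, F_t = 0, G_s = -35/18, G_t = 0
E_tt = 0, F_st = 0, G_ss = -11/3
Using the Brioschi determinant formula for K from the metric derivatives:
M1 = [[-E_tt/2 + F_st - G_ss/2, E_s/2, F_s - E_t/2], [F_t - G_s/2, E, F], [G_t/2, F, G]] = [[11/6, 2/9, 0], [35/36, 10/9, 0], [0, 0, 1225/144]]; det M1 = 361375/23328
M2 = [[0, E_t/2, G_s/2], [E_t/2, E, F], [G_s/2, F, G]] = [[0, 0, -35/36], [0, 10/9, 0], [-35/36, 0, 1225/144]]; det M2 = -6125/5832
det M1 - det M2 = 42875/2592; K = 42875/2592 / (6125/648)^2 = 162/875


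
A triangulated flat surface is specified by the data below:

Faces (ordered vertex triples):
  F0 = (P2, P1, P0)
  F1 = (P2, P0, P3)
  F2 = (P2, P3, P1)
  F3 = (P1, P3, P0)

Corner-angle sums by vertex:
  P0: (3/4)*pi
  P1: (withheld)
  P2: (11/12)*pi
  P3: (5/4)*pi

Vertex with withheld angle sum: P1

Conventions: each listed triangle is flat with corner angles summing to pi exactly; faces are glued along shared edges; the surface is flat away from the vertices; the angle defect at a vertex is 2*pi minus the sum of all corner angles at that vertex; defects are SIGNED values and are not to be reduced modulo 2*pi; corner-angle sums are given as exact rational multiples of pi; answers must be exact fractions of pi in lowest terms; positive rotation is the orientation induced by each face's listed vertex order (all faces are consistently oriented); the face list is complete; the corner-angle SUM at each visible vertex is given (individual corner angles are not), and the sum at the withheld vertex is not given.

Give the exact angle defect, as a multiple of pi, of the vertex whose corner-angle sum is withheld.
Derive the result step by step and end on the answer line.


V = 4, E = 6, F = 4; chi = V - E + F = 2
Gauss-Bonnet: total defect = 2*pi*chi = 4*pi; visible defects sum to (37/12)*pi

Answer: defect(P1) = (11/12)*pi


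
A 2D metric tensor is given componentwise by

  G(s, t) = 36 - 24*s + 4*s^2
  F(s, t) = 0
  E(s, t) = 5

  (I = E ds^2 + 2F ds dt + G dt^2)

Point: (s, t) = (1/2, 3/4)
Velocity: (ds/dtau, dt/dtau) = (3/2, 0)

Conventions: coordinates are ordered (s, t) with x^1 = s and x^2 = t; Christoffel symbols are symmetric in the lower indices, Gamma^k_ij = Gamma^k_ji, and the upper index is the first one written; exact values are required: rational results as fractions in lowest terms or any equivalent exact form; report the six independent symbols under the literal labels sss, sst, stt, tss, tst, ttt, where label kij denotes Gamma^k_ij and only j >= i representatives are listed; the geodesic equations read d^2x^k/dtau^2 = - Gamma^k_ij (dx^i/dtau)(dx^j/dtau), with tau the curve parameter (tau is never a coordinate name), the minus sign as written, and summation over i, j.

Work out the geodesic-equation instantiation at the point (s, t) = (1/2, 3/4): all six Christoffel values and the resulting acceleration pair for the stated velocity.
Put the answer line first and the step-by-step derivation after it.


Answer: Gamma_sss = 0, Gamma_sst = 0, Gamma_stt = 2, Gamma_tss = 0, Gamma_tst = -2/5, Gamma_ttt = 0; accelerations (d^2s/dtau^2, d^2t/dtau^2) = (0, 0)

E = 5, F = 0, G = 25 at the point
E_s = 0, E_t = 0, F_s = 0, F_t = 0, G_s = -20, G_t = 0
EG - F^2 = 125;  g^inv = (1/125) * [[25, 0], [0, 5]]
first-kind symbols [ij,l] = (1/2)(d_i g_jl + d_j g_il - d_l g_ij): [ss,s] = E_s/2 = 0, [ss,t] = F_s - E_t/2 = 0, [st,s] = E_t/2 = 0, [st,t] = G_s/2 = -10, [tt,s] = F_t - G_s/2 = 10, [tt,t] = G_t/2 = 0
Gamma^s_ij = (G*[ij,s] - F*[ij,t])/(EG - F^2), Gamma^t_ij = (E*[ij,t] - F*[ij,s])/(EG - F^2)
Gamma_sss = 0, Gamma_sst = 0, Gamma_stt = 2, Gamma_tss = 0, Gamma_tst = -2/5, Gamma_ttt = 0
d^2s/dtau^2 = -(Gamma_sss*(3/2)^2 + 2*Gamma_sst*(3/2)*(0) + Gamma_stt*(0)^2) = 0
d^2t/dtau^2 = -(Gamma_tss*(3/2)^2 + 2*Gamma_tst*(3/2)*(0) + Gamma_ttt*(0)^2) = 0


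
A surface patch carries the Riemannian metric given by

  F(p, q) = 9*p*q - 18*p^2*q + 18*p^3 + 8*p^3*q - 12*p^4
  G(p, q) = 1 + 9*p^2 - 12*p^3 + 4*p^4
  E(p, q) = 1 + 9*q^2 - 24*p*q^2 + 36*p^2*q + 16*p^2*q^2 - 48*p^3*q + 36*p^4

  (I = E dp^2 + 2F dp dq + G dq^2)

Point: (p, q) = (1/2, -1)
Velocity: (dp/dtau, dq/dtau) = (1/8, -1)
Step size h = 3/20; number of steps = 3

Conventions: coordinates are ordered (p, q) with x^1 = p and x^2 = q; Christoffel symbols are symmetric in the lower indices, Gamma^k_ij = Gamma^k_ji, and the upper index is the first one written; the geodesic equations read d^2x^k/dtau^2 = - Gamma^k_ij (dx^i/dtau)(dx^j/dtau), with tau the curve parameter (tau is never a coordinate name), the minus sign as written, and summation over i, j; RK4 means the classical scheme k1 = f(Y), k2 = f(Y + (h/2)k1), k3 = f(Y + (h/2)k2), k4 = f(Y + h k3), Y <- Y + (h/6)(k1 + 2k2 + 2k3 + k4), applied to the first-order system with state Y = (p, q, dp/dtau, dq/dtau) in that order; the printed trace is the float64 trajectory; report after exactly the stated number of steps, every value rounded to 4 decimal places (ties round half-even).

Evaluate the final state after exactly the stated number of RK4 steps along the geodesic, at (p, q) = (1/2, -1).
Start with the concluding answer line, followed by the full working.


Answer: p = 0.5576, q = -1.4474, dp/dtau = 0.1293, dq/dtau = -0.9920

f(Y) = (dp/dtau, dq/dtau, -Gamma^p_ij Y'^i Y'^j, -Gamma^q_ij Y'^i Y'^j) with the Gammas evaluated at the stage position; h = 0.150000; intermediate values shown to 6 dp
step 0: p = 0.5000, q = -1.0000, dp/dtau = 0.1250, dq/dtau = -1.0000
step 1:
  k1: at (p, q) = (0.500000, -1.000000), (dp/dtau, dq/dtau) = (0.125000, -1.000000); Gamma_ppp = 2.222222, Gamma_ppq = 0.222222, Gamma_pqq = 0.000000, Gamma_qpp = 4.444444, Gamma_qpq = 0.444444, Gamma_qqq = 0.000000; k1 = (0.125000, -1.000000, 0.020833, 0.041667)
  k2: at (p, q) = (0.509375, -1.075000), (dp/dtau, dq/dtau) = (0.126562, -0.996875); Gamma_ppp = 2.372814, Gamma_ppq = 0.219336, Gamma_pqq = 0.000000, Gamma_qpp = 4.586647, Gamma_qpq = 0.423976, Gamma_qqq = 0.000000; k2 = (0.126562, -0.996875, 0.017338, 0.033514)
  k3: at (p, q) = (0.509492, -1.074766), (dp/dtau, dq/dtau) = (0.126300, -0.997486); Gamma_ppp = 2.377686, Gamma_ppq = 0.219669, Gamma_pqq = 0.000000, Gamma_qpp = 4.583886, Gamma_qpq = 0.423495, Gamma_qqq = 0.000000; k3 = (0.126300, -0.997486, 0.017421, 0.033585)
  k4: at (p, q) = (0.518945, -1.149623), (dp/dtau, dq/dtau) = (0.127613, -0.994962); Gamma_ppp = 2.556668, Gamma_ppq = 0.218267, Gamma_pqq = 0.000000, Gamma_qpp = 4.704821, Gamma_qpq = 0.401659, Gamma_qqq = 0.000000; k4 = (0.127613, -0.994962, 0.013791, 0.025379)
  Y <- Y + (h/6)(k1 + 2k2 + 2k3 + k4): p = 0.5190, q = -1.1496, dp/dtau = 0.1276, dq/dtau = -0.9950
step 2:
  k1: at (p, q) = (0.518958, -1.149592), (dp/dtau, dq/dtau) = (0.127604, -0.994969); Gamma_ppp = 2.557243, Gamma_ppq = 0.218303, Gamma_pqq = 0.000000, Gamma_qpp = 4.704458, Gamma_qpq = 0.401603, Gamma_qqq = 0.000000; k1 = (0.127604, -0.994969, 0.013793, 0.025375)
  k2: at (p, q) = (0.528529, -1.224215), (dp/dtau, dq/dtau) = (0.128638, -0.993066); Gamma_ppp = 2.765069, Gamma_ppq = 0.217945, Gamma_pqq = 0.000000, Gamma_qpp = 4.800083, Gamma_qpq = 0.378347, Gamma_qqq = 0.000000; k2 = (0.128638, -0.993066, 0.009928, 0.017234)
  k3: at (p, q) = (0.528606, -1.224072), (dp/dtau, dq/dtau) = (0.128348, -0.993676); Gamma_ppp = 2.768301, Gamma_ppq = 0.218117, Gamma_pqq = 0.000000, Gamma_qpp = 4.797918, Gamma_qpq = 0.378032, Gamma_qqq = 0.000000; k3 = (0.128348, -0.993676, 0.010033, 0.017388)
  k4: at (p, q) = (0.538211, -1.298644), (dp/dtau, dq/dtau) = (0.129108, -0.992361); Gamma_ppp = 2.998807, Gamma_ppq = 0.218007, Gamma_pqq = 0.000000, Gamma_qpp = 4.867200, Gamma_qpq = 0.353836, Gamma_qqq = 0.000000; k4 = (0.129108, -0.992361, 0.005876, 0.009537)
  Y <- Y + (h/6)(k1 + 2k2 + 2k3 + k4): p = 0.5382, q = -1.2986, dp/dtau = 0.1291, dq/dtau = -0.9924
step 3:
  k1: at (p, q) = (0.538226, -1.298612), (dp/dtau, dq/dtau) = (0.129093, -0.992365); Gamma_ppp = 2.999421, Gamma_ppq = 0.218036, Gamma_pqq = 0.000000, Gamma_qpp = 4.866730, Gamma_qpq = 0.353775, Gamma_qqq = 0.000000; k1 = (0.129093, -0.992365, 0.005878, 0.009538)
  k2: at (p, q) = (0.547908, -1.373040), (dp/dtau, dq/dtau) = (0.129534, -0.991650); Gamma_ppp = 3.250418, Gamma_ppq = 0.217745, Gamma_pqq = 0.000000, Gamma_qpp = 4.905619, Gamma_qpq = 0.328627, Gamma_qqq = 0.000000; k2 = (0.129534, -0.991650, 0.001401, 0.002114)
  k3: at (p, q) = (0.547941, -1.372986), (dp/dtau, dq/dtau) = (0.129198, -0.992206); Gamma_ppp = 3.251702, Gamma_ppq = 0.217792, Gamma_pqq = 0.000000, Gamma_qpp = 4.904543, Gamma_qpq = 0.328496, Gamma_qqq = 0.000000; k3 = (0.129198, -0.992206, 0.001560, 0.002353)
  k4: at (p, q) = (0.557605, -1.447443), (dp/dtau, dq/dtau) = (0.129327, -0.992012); Gamma_ppp = 3.514185, Gamma_ppq = 0.216684, Gamma_pqq = 0.000000, Gamma_qpp = 4.913779, Gamma_qpq = 0.302983, Gamma_qqq = 0.000000; k4 = (0.129327, -0.992012, -0.003178, -0.004444)
  Y <- Y + (h/6)(k1 + 2k2 + 2k3 + k4): p = 0.5576, q = -1.4474, dp/dtau = 0.1293, dq/dtau = -0.9920


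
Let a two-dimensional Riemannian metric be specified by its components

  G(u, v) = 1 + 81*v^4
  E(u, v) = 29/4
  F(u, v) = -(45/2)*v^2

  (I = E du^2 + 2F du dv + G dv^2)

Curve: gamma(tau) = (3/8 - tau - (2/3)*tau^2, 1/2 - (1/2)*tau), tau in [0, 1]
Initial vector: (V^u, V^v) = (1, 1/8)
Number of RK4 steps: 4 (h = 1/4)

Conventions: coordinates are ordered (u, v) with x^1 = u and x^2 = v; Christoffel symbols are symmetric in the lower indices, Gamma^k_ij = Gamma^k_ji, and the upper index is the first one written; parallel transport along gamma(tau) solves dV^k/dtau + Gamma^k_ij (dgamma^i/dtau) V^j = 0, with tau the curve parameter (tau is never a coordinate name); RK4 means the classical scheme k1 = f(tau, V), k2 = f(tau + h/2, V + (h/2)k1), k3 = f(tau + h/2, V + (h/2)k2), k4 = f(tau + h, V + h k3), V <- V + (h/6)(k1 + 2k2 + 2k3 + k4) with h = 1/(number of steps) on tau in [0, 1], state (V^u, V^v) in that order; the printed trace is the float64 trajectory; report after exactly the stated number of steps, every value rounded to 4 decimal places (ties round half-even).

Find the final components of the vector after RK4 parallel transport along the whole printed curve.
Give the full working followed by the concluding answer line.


gamma'(tau) = (-1 - (4/3)*tau, -1/2); f(tau, V)^k = -Gamma^k_ij(gamma(tau)) gamma'^i(tau) V^j; h = 1/4; intermediate values shown to 6 dp
curve data and Christoffel symbols at the stage parameters:
  tau = 0.000000: gamma = (0.375000, 0.500000), gamma' = (-1.000000, -0.500000); Gamma_uuu = 0.000000, Gamma_uuv = 0.000000, Gamma_uvv = -1.827411, Gamma_vuu = 0.000000, Gamma_vuv = 0.000000, Gamma_vvv = 1.644670
  tau = 0.125000: gamma = (0.239583, 0.437500), gamma' = (-1.166667, -0.500000); Gamma_uuu = 0.000000, Gamma_uuv = 0.000000, Gamma_uvv = -1.926833, Gamma_vuu = 0.000000, Gamma_vuv = 0.000000, Gamma_vvv = 1.327708
  tau = 0.250000: gamma = (0.083333, 0.375000), gamma' = (-1.333333, -0.500000); Gamma_uuu = 0.000000, Gamma_uuv = 0.000000, Gamma_uvv = -1.906390, Gamma_vuu = 0.000000, Gamma_vuv = 0.000000, Gamma_vvv = 0.965110
  tau = 0.375000: gamma = (-0.093750, 0.312500), gamma' = (-1.500000, -0.500000); Gamma_uuu = 0.000000, Gamma_uuv = 0.000000, Gamma_uvv = -1.752888, Gamma_vuu = 0.000000, Gamma_vuv = 0.000000, Gamma_vvv = 0.616250
  tau = 0.500000: gamma = (-0.291667, 0.250000), gamma' = (-1.666667, -0.500000); Gamma_uuu = 0.000000, Gamma_uuv = 0.000000, Gamma_uvv = -1.486835, Gamma_vuu = 0.000000, Gamma_vuv = 0.000000, Gamma_vvv = 0.334538
  tau = 0.625000: gamma = (-0.510417, 0.187500), gamma' = (-1.833333, -0.500000); Gamma_uuu = 0.000000, Gamma_uuv = 0.000000, Gamma_uvv = -1.147942, Gamma_vuu = 0.000000, Gamma_vuv = 0.000000, Gamma_vvv = 0.145286
  tau = 0.750000: gamma = (-0.750000, 0.125000), gamma' = (-2.000000, -0.500000); Gamma_uuu = 0.000000, Gamma_uuv = 0.000000, Gamma_uvv = -0.773752, Gamma_vuu = 0.000000, Gamma_vuv = 0.000000, Gamma_vvv = 0.043524
  tau = 0.875000: gamma = (-1.010417, 0.062500), gamma' = (-2.166667, -0.500000); Gamma_uuu = 0.000000, Gamma_uuv = 0.000000, Gamma_uvv = -0.387865, Gamma_vuu = 0.000000, Gamma_vuv = 0.000000, Gamma_vvv = 0.005454
  tau = 1.000000: gamma = (-1.291667, 0.000000), gamma' = (-2.333333, -0.500000); Gamma_uuu = 0.000000, Gamma_uuv = 0.000000, Gamma_uvv = 0.000000, Gamma_vuu = 0.000000, Gamma_vuv = 0.000000, Gamma_vvv = 0.000000
step 0: V^u = 1.0000, V^v = 0.1250
step 1: k1 = (-0.114213, 0.102792), k2 = (-0.132806, 0.091512), k3 = (-0.131448, 0.090576), k4 = (-0.140733, 0.071246); V <- V + (h/6)(k1 + 2k2 + 2k3 + k4): V^u = 0.9674, V^v = 0.1474
step 2: k1 = (-0.140525, 0.071141), k2 = (-0.137004, 0.048165), k3 = (-0.134487, 0.047281), k4 = (-0.118386, 0.026637); V <- V + (h/6)(k1 + 2k2 + 2k3 + k4): V^u = 0.9339, V^v = 0.1595
step 3: k1 = (-0.118541, 0.026672), k2 = (-0.093435, 0.011825), k3 = (-0.092370, 0.011691), k4 = (-0.062819, 0.003534); V <- V + (h/6)(k1 + 2k2 + 2k3 + k4): V^u = 0.9109, V^v = 0.1627
step 4: k1 = (-0.062934, 0.003540), k2 = (-0.031633, 0.000445), k3 = (-0.031558, 0.000444), k4 = (0.000000, 0.000000); V <- V + (h/6)(k1 + 2k2 + 2k3 + k4): V^u = 0.9030, V^v = 0.1629

Answer: V^u = 0.9030, V^v = 0.1629


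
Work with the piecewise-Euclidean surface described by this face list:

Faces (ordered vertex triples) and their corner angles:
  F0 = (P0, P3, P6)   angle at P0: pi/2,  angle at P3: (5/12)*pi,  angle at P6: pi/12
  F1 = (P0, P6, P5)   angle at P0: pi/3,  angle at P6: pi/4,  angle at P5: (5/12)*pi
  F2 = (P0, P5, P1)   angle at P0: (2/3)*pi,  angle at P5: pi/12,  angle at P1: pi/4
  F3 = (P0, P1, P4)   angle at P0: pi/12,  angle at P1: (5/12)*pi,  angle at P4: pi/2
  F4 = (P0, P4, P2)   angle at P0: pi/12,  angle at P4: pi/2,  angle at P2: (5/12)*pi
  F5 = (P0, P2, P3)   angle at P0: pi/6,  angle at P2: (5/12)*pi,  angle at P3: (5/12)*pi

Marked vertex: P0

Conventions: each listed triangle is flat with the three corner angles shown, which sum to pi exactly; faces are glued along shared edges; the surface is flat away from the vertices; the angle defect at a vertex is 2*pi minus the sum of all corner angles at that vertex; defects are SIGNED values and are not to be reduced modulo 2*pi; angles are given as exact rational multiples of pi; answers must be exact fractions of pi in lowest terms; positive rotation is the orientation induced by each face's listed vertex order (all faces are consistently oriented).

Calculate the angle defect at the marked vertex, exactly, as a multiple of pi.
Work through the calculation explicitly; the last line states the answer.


Sum of corner angles at P0: (11/6)*pi
defect = 2*pi - (11/6)*pi

Answer: defect(P0) = pi/6


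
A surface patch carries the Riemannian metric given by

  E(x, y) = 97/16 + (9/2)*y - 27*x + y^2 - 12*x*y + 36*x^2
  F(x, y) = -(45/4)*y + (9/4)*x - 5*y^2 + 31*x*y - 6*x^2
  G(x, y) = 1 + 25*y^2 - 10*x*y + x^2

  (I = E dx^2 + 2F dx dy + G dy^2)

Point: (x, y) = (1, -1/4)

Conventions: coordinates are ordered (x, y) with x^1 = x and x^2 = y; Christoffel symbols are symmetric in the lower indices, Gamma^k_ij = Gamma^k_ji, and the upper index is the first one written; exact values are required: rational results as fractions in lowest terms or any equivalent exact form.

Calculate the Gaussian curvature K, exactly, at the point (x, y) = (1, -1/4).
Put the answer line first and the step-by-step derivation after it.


Answer: K = 7424/124609

E = 17, F = -9, G = 97/16, EG - F^2 = 353/16 at the point
E_x = 48, E_y = -8, F_x = -35/2, F_y = 89/4, G_x = 9/2, G_y = -45/2
E_yy = 2, F_xy = 31, G_xx = 2
The intrinsic route: Brioschi's K = (det M1 - det M2)/(EG - F^2)^2.
M1 = [[-E_yy/2 + F_xy - G_xx/2, E_x/2, F_x - E_y/2], [F_y - G_x/2, E, F], [G_y/2, F, G]] = [[29, 24, -27/2], [20, 17, -9], [-45/4, -9, 97/16]]; det M1 = 127/16
M2 = [[0, E_y/2, G_x/2], [E_y/2, E, F], [G_x/2, F, G]] = [[0, -4, 9/4], [-4, 17, -9], [9/4, -9, 97/16]]; det M2 = -337/16
det M1 - det M2 = 29; K = 29 / (353/16)^2 = 7424/124609


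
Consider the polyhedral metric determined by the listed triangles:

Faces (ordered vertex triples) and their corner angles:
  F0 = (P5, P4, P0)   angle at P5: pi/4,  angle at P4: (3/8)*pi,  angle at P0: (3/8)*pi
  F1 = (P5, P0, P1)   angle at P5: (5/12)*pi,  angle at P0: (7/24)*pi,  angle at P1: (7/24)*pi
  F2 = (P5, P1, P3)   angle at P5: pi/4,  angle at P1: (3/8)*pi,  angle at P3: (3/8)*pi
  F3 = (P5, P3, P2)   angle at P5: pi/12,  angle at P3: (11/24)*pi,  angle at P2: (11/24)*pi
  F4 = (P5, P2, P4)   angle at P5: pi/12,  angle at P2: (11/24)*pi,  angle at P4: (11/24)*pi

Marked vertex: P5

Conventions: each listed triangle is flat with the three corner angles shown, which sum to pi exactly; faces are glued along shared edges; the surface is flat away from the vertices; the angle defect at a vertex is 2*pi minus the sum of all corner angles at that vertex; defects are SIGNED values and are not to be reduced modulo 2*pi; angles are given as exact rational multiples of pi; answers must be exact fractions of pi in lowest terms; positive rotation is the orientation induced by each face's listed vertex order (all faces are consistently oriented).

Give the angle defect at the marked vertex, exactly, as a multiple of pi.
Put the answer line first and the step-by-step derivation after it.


Answer: defect(P5) = (11/12)*pi

Sum of corner angles at P5: (13/12)*pi
defect = 2*pi - (13/12)*pi


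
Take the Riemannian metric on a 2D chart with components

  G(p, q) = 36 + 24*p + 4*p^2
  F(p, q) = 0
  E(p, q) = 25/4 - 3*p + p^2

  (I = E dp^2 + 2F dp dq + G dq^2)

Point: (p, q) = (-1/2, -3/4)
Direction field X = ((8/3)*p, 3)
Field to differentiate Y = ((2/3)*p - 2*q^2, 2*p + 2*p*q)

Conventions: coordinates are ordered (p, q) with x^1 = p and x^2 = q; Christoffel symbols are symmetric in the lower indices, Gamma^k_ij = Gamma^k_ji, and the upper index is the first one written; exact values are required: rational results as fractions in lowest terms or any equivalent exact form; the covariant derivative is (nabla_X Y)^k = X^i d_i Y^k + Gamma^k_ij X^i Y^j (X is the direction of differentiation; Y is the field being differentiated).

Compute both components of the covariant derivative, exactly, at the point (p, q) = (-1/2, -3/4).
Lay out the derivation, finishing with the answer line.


E = 8, F = 0, G = 25 at the point
E_p = -4, E_q = 0, F_p = 0, F_q = 0, G_p = 20, G_q = 0
EG - F^2 = 200;  g^inv = (1/200) * [[25, 0], [0, 8]]
first-kind symbols [ij,l] = (1/2)(d_i g_jl + d_j g_il - d_l g_ij): [pp,p] = E_p/2 = -2, [pp,q] = F_p - E_q/2 = 0, [pq,p] = E_q/2 = 0, [pq,q] = G_p/2 = 10, [qq,p] = F_q - G_p/2 = -10, [qq,q] = G_q/2 = 0
Gamma^p_ij = (G*[ij,p] - F*[ij,q])/(EG - F^2), Gamma^q_ij = (E*[ij,q] - F*[ij,p])/(EG - F^2)
Gamma_ppp = -1/4, Gamma_ppq = 0, Gamma_pqq = -5/4, Gamma_qpp = 0, Gamma_qpq = 2/5, Gamma_qqq = 0
X = (-4/3, 3), Y = (-35/24, -1/4) at the point

Answer: (nabla_X Y)^p = 137/16, (nabla_X Y)^q = -317/60


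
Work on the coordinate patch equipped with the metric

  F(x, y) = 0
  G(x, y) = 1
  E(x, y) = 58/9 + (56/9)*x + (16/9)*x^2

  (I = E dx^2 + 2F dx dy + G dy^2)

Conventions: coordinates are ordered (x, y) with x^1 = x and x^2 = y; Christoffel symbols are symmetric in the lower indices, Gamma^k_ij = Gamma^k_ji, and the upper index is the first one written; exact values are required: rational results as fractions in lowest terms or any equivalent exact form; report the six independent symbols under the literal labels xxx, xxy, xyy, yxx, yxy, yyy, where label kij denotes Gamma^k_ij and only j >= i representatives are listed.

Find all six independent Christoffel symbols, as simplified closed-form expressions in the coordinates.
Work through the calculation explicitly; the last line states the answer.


E = 58/9 + (56/9)*x + (16/9)*x^2; F = 0; G = 1
Gamma^k_ij = (1/2) g^{kl} (d_i g_jl + d_j g_il - d_l g_ij), with g^inv = (1/(EG-F^2)) [[G, -F], [-F, E]]
first partials: E_x = 56/9 + (32/9)*x, E_y = 0, F_x = 0, F_y = 0, G_x = 0, G_y = 0
D = EG - F^2 = 58/9 + (56/9)*x + (16/9)*x^2
expanded: Gamma^x_xx = (G E_x - 2F F_x + F E_y)/(2D), Gamma^x_xy = (G E_y - F G_x)/(2D), Gamma^x_yy = (2G F_y - G G_x - F G_y)/(2D), Gamma^y_xx = (2E F_x - E E_y - F E_x)/(2D), Gamma^y_xy = (E G_x - F E_y)/(2D), Gamma^y_yy = (E G_y - 2F F_y + F G_x)/(2D); substitute and cancel common factors

Answer: Gamma_xxx = (8*x + 14)/(8*x^2 + 28*x + 29), Gamma_xxy = 0, Gamma_xyy = 0, Gamma_yxx = 0, Gamma_yxy = 0, Gamma_yyy = 0
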